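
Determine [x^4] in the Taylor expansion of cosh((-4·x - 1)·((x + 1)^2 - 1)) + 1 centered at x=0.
Expand to order 4: cosh((-4·x - 1)·((x + 1)^2 - 1)) + 1 = 295·x^4/6 + 18·x^3 + 2·x^2 + 2 + O(x^5).
The coefficient of x^4 is 295/6.

Final answer: 295/6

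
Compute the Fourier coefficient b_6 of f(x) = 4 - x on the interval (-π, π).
b_6 = (1/π) ∫_{-π}^{π} f(x)·sin(6x) dx.
Evaluate the integral (use parity and integration by parts as needed): b_6 = 1/3.

Final answer: 1/3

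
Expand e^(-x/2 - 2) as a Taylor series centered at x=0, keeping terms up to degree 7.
-x^7·e^(-2)/645120 + x^6·e^(-2)/46080 - x^5·e^(-2)/3840 + x^4·e^(-2)/384 - x^3·e^(-2)/48 + x^2·e^(-2)/8 - x·e^(-2)/2 + e^(-2)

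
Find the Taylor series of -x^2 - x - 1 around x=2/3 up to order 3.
-19/9 - 7·(x - 2/3)/3 - (x - 2/3)^2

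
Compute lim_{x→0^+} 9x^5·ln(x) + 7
The product is a 0·∞ indeterminate form at x → 0⁺.
Rewrite the product as 9·ln(x) / x^(-5) and apply L'Hôpital, or use the standard hierarchy x^(-5) ≫ |ln x| as x → 0⁺.
The indeterminate product → 0, so the limit = 7.

Final answer: 7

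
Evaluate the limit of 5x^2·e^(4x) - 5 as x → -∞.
The product is a 0·∞ indeterminate form at x → -∞.
Rewrite the product as 5x^2 / e^(-4x) (an ∞/∞ form) and apply L'Hôpital, or use the standard hierarchy e^(4|x|) ≫ |x^2| as x → -∞.
The indeterminate product → 0, so the limit = -5.

Final answer: -5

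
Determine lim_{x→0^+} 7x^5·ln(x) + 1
The product is a 0·∞ indeterminate form at x → 0⁺.
Rewrite the product as 7·ln(x) / x^(-5) and apply L'Hôpital, or use the standard hierarchy x^(-5) ≫ |ln x| as x → 0⁺.
The indeterminate product → 0, so the limit = 1.

Final answer: 1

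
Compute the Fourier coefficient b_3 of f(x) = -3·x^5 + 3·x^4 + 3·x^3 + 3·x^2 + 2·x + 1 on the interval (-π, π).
b_3 = (1/π) ∫_{-π}^{π} f(x)·sin(3x) dx.
Evaluate the integral (use parity and integration by parts as needed): b_3 = -2·π^4 - 80/27 + 58·π^2/9.

Final answer: -2·π^4 - 80/27 + 58·π^2/9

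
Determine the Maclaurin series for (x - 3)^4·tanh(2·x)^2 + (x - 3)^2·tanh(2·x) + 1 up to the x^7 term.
-266816·x^7/105 + 6804·x^6/5 + 17096·x^5/15 - 632·x^4 - 454·x^3 + 312·x^2 + 18·x + 1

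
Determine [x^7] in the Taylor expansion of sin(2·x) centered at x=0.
Expand to order 7: sin(2·x) = -8·x^7/315 + 4·x^5/15 - 4·x^3/3 + 2·x + O(x^8).
The coefficient of x^7 is -8/315.

Final answer: -8/315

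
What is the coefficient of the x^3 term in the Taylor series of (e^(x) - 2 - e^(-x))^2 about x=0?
Expand to order 3: (e^(x) - 2 - e^(-x))^2 = -4·x^3/3 + 4·x^2 - 8·x + 4 + O(x^4).
The coefficient of x^3 is -4/3.

Final answer: -4/3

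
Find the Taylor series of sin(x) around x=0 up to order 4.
-x^3/6 + x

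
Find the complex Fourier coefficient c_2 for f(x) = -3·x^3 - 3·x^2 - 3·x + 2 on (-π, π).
Compute the real Fourier coefficients first: a_2 = -3, b_2 = -3/2 + 3·π^2.
Then c_2 = (a_2 − i·b_2)/2 = -3/2 - 3·i·π^2/2 + 3·i/4.

Final answer: -3/2 - 3·i·π^2/2 + 3·i/4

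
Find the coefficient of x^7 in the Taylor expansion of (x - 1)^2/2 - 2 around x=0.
Expand to order 7: (x - 1)^2/2 - 2 = x^2/2 - x - 3/2 + O(x^8).
The coefficient of x^7 is 0.

Final answer: 0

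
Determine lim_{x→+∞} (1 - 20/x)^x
As x → +∞: this is the defining limit (1 - 20/x)^x → e^(-20).
Limit = e^(-20).

Final answer: e^(-20)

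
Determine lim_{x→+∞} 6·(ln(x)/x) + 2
Evaluate the dominant behaviour as x → +∞; each term tends to a finite value or vanishes.
Limit = 2.

Final answer: 2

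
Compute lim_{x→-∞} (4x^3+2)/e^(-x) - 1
The quotient is an ∞/∞ indeterminate form as x → -∞.
Compare growth rates of the dominant terms (exponentials ≫ polynomials ≫ logarithms), or apply L'Hôpital's rule; the quotient → 0.
Adding the constant: 0 - 1 = -1. Limit = -1.

Final answer: -1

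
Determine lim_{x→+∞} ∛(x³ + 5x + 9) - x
This is an ∞ − ∞ indeterminate form.
Multiply by (A² + AB + B²)/(A² + AB + B²) where A = ∛(x³+5x + 9), B = x to use A³ − B³ = (A−B)(A²+AB+B²); the x³ terms cancel, leaving (5x + 9)/(A²+AB+B²) with denominator ~ 3x², so the limit is 0.
Limit = 0.

Final answer: 0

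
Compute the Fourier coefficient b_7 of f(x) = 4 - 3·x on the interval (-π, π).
b_7 = (1/π) ∫_{-π}^{π} f(x)·sin(7x) dx.
Evaluate the integral (use parity and integration by parts as needed): b_7 = -6/7.

Final answer: -6/7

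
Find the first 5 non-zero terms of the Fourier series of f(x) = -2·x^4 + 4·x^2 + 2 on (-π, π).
(-112 + 16·π^2)·cos(x) + (10 - 4·π^2)·cos(2·x) + (-80/27 + 16·π^2/9)·cos(3·x) + (11/8 - π^2)·cos(4·x) - 2·π^4/5 + 2 + 4·π^2/3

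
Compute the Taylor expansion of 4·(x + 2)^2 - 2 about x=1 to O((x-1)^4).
34 + 24·(x - 1) + 4·(x - 1)^2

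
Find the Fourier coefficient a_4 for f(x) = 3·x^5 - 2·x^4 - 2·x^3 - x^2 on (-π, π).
a_4 = (1/π) ∫_{-π}^{π} f(x)·cos(4x) dx.
Evaluate the integral (use parity and integration by parts as needed): a_4 = 1/8 - π^2.

Final answer: 1/8 - π^2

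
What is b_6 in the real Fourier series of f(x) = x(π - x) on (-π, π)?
b_6 = (1/π) ∫_{-π}^{π} f(x)·sin(6x) dx.
Evaluate the integral (use parity and integration by parts as needed): b_6 = -π/3.

Final answer: -π/3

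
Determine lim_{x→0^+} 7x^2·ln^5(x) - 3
The product is a 0·∞ indeterminate form at x → 0⁺.
Rewrite the product as 7·ln^5(x) / x^(-2) and apply L'Hôpital, or use the standard hierarchy x^(-2) ≫ |ln x|^5 as x → 0⁺.
The indeterminate product → 0, so the limit = -3.

Final answer: -3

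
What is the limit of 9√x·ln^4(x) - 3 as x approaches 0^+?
The product is a 0·∞ indeterminate form at x → 0⁺.
Rewrite the product as 9·ln^4(x) / x^(-1/2) and apply L'Hôpital, or use the standard hierarchy x^(-1/2) ≫ |ln x|^4 as x → 0⁺.
The indeterminate product → 0, so the limit = -3.

Final answer: -3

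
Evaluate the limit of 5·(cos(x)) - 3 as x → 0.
Direct substitution at x = 0 gives 2.

Final answer: 2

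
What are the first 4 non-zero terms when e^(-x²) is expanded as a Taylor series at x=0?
-x^6/6 + x^4/2 - x^2 + 1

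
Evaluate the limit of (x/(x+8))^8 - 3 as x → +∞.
As x → +∞: x/(x+8) = 1/(1 + 8/x) → 1, and the 8th power of a limit-1 base also → 1; with the additive constant, 1 - 3 = -2.
Limit = -2.

Final answer: -2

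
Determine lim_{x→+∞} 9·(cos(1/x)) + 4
Evaluate the dominant behaviour as x → +∞; each term tends to a finite value or vanishes.
Limit = 13.

Final answer: 13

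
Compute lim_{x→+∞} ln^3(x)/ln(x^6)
This is an ∞/∞ indeterminate form as x → +∞.
Write ln(x^6) = 6·ln(x), reducing the quotient to ln^2(x)/6 → ∞.
Limit = ∞.

Final answer: ∞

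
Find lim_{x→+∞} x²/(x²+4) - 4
Evaluate the dominant behaviour as x → +∞; each term tends to a finite value or vanishes.
Limit = -3.

Final answer: -3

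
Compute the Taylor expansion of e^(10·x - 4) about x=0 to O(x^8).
125000·x^7·e^(-4)/63 + 12500·x^6·e^(-4)/9 + 2500·x^5·e^(-4)/3 + 1250·x^4·e^(-4)/3 + 500·x^3·e^(-4)/3 + 50·x^2·e^(-4) + 10·x·e^(-4) + e^(-4)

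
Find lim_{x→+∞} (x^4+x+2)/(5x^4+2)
This is an ∞/∞ indeterminate form as x → +∞.
Divide numerator and denominator by x^4 and let the lower-order terms vanish; the leading terms give 1/5.
Limit = 1/5.

Final answer: 1/5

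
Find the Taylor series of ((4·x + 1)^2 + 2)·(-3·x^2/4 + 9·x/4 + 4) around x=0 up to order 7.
-12·x^4 + 30·x^3 + 319·x^2/4 + 155·x/4 + 12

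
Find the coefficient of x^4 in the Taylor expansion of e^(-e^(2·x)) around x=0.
Expand to order 4: e^(-e^(2·x)) = 2·x^4·e^(-1)/3 + 4·x^3·e^(-1)/3 - 2·x·e^(-1) + e^(-1) + O(x^5).
The coefficient of x^4 is 2·e^(-1)/3.

Final answer: 2·e^(-1)/3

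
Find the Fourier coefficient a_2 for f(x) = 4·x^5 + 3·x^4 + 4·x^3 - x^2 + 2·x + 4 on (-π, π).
a_2 = (1/π) ∫_{-π}^{π} f(x)·cos(2x) dx.
Evaluate the integral (use parity and integration by parts as needed): a_2 = -10 + 6·π^2.

Final answer: -10 + 6·π^2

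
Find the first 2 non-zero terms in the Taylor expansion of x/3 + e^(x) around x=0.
4·x/3 + 1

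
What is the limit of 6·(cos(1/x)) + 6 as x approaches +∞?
Evaluate the dominant behaviour as x → +∞; each term tends to a finite value or vanishes.
Limit = 12.

Final answer: 12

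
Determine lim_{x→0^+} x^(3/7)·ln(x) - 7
The product is a 0·∞ indeterminate form at x → 0⁺.
Rewrite the product as ln(x) / x^(-3/7) and apply L'Hôpital, or use the standard hierarchy x^(-3/7) ≫ |ln x| as x → 0⁺.
The indeterminate product → 0, so the limit = -7.

Final answer: -7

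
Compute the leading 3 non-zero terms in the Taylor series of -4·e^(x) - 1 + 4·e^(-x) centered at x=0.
-4·x^3/3 - 8·x - 1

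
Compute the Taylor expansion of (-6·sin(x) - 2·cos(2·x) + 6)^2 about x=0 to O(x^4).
-40·x^3 + 68·x^2 - 48·x + 16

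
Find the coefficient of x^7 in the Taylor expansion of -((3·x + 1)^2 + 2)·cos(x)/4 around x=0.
Expand to order 7: -((3·x + 1)^2 + 2)·cos(x)/4 = x^7/480 - 89·x^6/960 - x^5/16 + 35·x^4/32 + 3·x^3/4 - 15·x^2/8 - 3·x/2 - 3/4 + O(x^8).
The coefficient of x^7 is 1/480.

Final answer: 1/480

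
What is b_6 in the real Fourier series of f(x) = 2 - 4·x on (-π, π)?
b_6 = (1/π) ∫_{-π}^{π} f(x)·sin(6x) dx.
Evaluate the integral (use parity and integration by parts as needed): b_6 = 4/3.

Final answer: 4/3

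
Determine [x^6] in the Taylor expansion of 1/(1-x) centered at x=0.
Expand to order 6: 1/(1-x) = x^6 + x^5 + x^4 + x^3 + x^2 + x + 1 + O(x^7).
The coefficient of x^6 is 1.

Final answer: 1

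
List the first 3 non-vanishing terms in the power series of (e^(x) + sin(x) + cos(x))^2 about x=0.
4·x^2 + 8·x + 4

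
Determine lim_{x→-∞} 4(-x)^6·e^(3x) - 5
The product is a 0·∞ indeterminate form at x → -∞.
Rewrite the product as 4(-x)^6 / e^(-3x) (an ∞/∞ form) and apply L'Hôpital, or use the standard hierarchy e^(3|x|) ≫ |(-x)^6| as x → -∞.
The indeterminate product → 0, so the limit = -5.

Final answer: -5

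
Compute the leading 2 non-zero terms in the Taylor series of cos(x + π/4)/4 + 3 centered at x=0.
-√(2)·x/8 + √(2)/8 + 3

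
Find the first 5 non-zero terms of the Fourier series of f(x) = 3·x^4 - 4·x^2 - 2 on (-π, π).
(160 - 24·π^2)·cos(x) + (-13 + 6·π^2)·cos(2·x) + (32/9 - 8·π^2/3)·cos(3·x) + (-25/16 + 3·π^2/2)·cos(4·x) - 4·π^2/3 - 2 + 3·π^4/5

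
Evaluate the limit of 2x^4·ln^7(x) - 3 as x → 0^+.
The product is a 0·∞ indeterminate form at x → 0⁺.
Rewrite the product as 2·ln^7(x) / x^(-4) and apply L'Hôpital, or use the standard hierarchy x^(-4) ≫ |ln x|^7 as x → 0⁺.
The indeterminate product → 0, so the limit = -3.

Final answer: -3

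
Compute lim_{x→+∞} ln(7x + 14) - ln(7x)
This is an ∞ − ∞ indeterminate form.
Combine the logarithms: ln(7x+14) − ln(7x) = ln((7x+14)/(7x)) = ln(1 + 14/(7x)) → ln(1) = 0.
Limit = 0.

Final answer: 0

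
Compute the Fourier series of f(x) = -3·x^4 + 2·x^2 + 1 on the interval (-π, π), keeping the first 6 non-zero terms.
(-152 + 24·π^2)·cos(x) + (11 - 6·π^2)·cos(2·x) + (-8/3 + 8·π^2/3)·cos(3·x) + (17/16 - 3·π^2/2)·cos(4·x) + (-344/625 + 24·π^2/25)·cos(5·x) - 3·π^4/5 + 1 + 2·π^2/3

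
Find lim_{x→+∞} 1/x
Evaluate the dominant behaviour as x → +∞; each term tends to a finite value or vanishes.
Limit = 0.

Final answer: 0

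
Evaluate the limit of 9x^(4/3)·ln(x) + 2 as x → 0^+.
The product is a 0·∞ indeterminate form at x → 0⁺.
Rewrite the product as 9·ln(x) / x^(-4/3) and apply L'Hôpital, or use the standard hierarchy x^(-4/3) ≫ |ln x| as x → 0⁺.
The indeterminate product → 0, so the limit = 2.

Final answer: 2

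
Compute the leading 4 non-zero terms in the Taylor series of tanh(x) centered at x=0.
-17·x^7/315 + 2·x^5/15 - x^3/3 + x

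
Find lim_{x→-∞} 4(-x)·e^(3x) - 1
The product is a 0·∞ indeterminate form at x → -∞.
Rewrite the product as 4(-x) / e^(-3x) (an ∞/∞ form) and apply L'Hôpital, or use the standard hierarchy e^(3|x|) ≫ |(-x)| as x → -∞.
The indeterminate product → 0, so the limit = -1.

Final answer: -1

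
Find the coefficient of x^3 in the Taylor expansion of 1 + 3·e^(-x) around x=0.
Expand to order 3: 1 + 3·e^(-x) = -x^3/2 + 3·x^2/2 - 3·x + 4 + O(x^4).
The coefficient of x^3 is -1/2.

Final answer: -1/2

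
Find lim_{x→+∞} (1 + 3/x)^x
As x → +∞: this is the defining limit (1 + 3/x)^x → e^3.
Limit = e^(3).

Final answer: e^(3)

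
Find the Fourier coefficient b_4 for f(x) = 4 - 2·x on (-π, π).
b_4 = (1/π) ∫_{-π}^{π} f(x)·sin(4x) dx.
Evaluate the integral (use parity and integration by parts as needed): b_4 = 1.

Final answer: 1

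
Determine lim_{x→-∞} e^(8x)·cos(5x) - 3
Evaluate the dominant behaviour as x → -∞; each term tends to a finite value or vanishes.
Limit = -3.

Final answer: -3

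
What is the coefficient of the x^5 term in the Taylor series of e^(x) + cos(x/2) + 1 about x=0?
Expand to order 5: e^(x) + cos(x/2) + 1 = x^5/120 + 17·x^4/384 + x^3/6 + 3·x^2/8 + x + 3 + O(x^6).
The coefficient of x^5 is 1/120.

Final answer: 1/120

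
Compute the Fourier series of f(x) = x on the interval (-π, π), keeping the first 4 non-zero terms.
2·sin(x) - sin(2·x) + 2·sin(3·x)/3 - sin(4·x)/2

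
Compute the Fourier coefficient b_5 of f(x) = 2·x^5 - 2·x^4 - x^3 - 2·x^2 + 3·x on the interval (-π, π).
b_5 = (1/π) ∫_{-π}^{π} f(x)·sin(5x) dx.
Evaluate the integral (use parity and integration by parts as needed): b_5 = -26·π^2/25 + 906/625 + 4·π^4/5.

Final answer: -26·π^2/25 + 906/625 + 4·π^4/5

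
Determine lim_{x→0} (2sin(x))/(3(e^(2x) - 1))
Both numerator and denominator → 0 as x → 0; this is a 0/0 indeterminate form.
Expand each to leading order near x = 0: numerator ~ 2·x, denominator ~ 6·x.
The limit of the ratio is 1/3.

Final answer: 1/3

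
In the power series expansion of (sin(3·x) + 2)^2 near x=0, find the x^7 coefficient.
Expand to order 7: (sin(3·x) + 2)^2 = -243·x^7/140 + 162·x^6/5 + 81·x^5/10 - 27·x^4 - 18·x^3 + 9·x^2 + 12·x + 4 + O(x^8).
The coefficient of x^7 is -243/140.

Final answer: -243/140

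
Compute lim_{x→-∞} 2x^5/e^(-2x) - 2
The quotient is an ∞/∞ indeterminate form as x → -∞.
Compare growth rates of the dominant terms (exponentials ≫ polynomials ≫ logarithms), or apply L'Hôpital's rule; the quotient → 0.
Adding the constant: 0 - 2 = -2. Limit = -2.

Final answer: -2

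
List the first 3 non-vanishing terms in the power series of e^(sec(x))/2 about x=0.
e·x^4/6 + e·x^2/4 + e/2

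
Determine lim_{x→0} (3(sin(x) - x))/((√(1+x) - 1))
Both numerator and denominator → 0 as x → 0; this is a 0/0 indeterminate form.
Expand each to leading order near x = 0: numerator ~ -x^3/2, denominator ~ x/2.
The limit of the ratio is 0.

Final answer: 0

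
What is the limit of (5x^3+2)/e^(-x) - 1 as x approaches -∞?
The quotient is an ∞/∞ indeterminate form as x → -∞.
Compare growth rates of the dominant terms (exponentials ≫ polynomials ≫ logarithms), or apply L'Hôpital's rule; the quotient → 0.
Adding the constant: 0 - 1 = -1. Limit = -1.

Final answer: -1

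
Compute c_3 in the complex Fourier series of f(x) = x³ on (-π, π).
Compute the real Fourier coefficients first: a_3 = 0, b_3 = -4/9 + 2·π^2/3.
Then c_3 = (a_3 − i·b_3)/2 = -i·π^2/3 + 2·i/9.

Final answer: -i·π^2/3 + 2·i/9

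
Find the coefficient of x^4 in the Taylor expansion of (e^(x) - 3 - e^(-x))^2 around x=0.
Expand to order 4: (e^(x) - 3 - e^(-x))^2 = 4·x^4/3 - 2·x^3 + 4·x^2 - 12·x + 9 + O(x^5).
The coefficient of x^4 is 4/3.

Final answer: 4/3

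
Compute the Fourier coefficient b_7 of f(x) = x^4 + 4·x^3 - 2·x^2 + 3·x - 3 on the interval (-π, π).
b_7 = (1/π) ∫_{-π}^{π} f(x)·sin(7x) dx.
Evaluate the integral (use parity and integration by parts as needed): b_7 = 246/343 + 8·π^2/7.

Final answer: 246/343 + 8·π^2/7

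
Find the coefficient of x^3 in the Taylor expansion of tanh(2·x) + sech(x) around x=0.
Expand to order 3: tanh(2·x) + sech(x) = -8·x^3/3 - x^2/2 + 2·x + 1 + O(x^4).
The coefficient of x^3 is -8/3.

Final answer: -8/3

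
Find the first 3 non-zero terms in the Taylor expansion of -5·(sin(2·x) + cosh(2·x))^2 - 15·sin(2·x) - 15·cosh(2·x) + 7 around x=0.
-70·x^2 - 50·x - 13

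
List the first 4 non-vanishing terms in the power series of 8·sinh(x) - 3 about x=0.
x^5/15 + 4·x^3/3 + 8·x - 3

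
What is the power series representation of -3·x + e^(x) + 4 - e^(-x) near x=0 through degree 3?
x^3/3 - x + 4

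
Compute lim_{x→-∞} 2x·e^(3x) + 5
The product is a 0·∞ indeterminate form at x → -∞.
Rewrite the product as 2x / e^(-3x) (an ∞/∞ form) and apply L'Hôpital, or use the standard hierarchy e^(3|x|) ≫ |x| as x → -∞.
The indeterminate product → 0, so the limit = 5.

Final answer: 5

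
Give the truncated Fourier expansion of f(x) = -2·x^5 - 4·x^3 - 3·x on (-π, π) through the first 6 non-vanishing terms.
(-438 - 4·π^4 + 72·π^2)·sin(x) + (-6·π^2 + 12 + 2·π^4)·sin(2·x) + (-4·π^4/3 - 178/81 + 8·π^2/27)·sin(3·x) + (39/32 + 3·π^2/4 + π^4)·sin(4·x) + (-4·π^4/5 - 24·π^2/25 - 606/625)·sin(5·x) + (68/81 + 26·π^2/27 + 2·π^4/3)·sin(6·x)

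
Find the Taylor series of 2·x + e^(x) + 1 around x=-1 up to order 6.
(1 - e)·e^(-1) + (1 + 2·e)·e^(-1)·(x + 1) + e^(-1)·(x + 1)^2/2 + e^(-1)·(x + 1)^3/6 + e^(-1)·(x + 1)^4/24 + e^(-1)·(x + 1)^5/120 + e^(-1)·(x + 1)^6/720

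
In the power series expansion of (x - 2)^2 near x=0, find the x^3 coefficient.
Expand to order 3: (x - 2)^2 = x^2 - 4·x + 4 + O(x^4).
The coefficient of x^3 is 0.

Final answer: 0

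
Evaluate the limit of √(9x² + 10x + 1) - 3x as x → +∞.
As x → +∞: multiply by the conjugate to get (10x+1)/(√(9x²+10x+1)+3x); the denominator ~ 6x, so the limit is 10/6 = 5/3.
Limit = 5/3.

Final answer: 5/3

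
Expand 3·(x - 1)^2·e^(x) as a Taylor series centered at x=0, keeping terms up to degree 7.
29·x^7/1680 + 19·x^6/240 + 11·x^5/40 + 5·x^4/8 + x^3/2 - 3·x^2/2 - 3·x + 3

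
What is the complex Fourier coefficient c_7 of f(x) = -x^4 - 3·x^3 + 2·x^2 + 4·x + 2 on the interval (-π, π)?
Compute the real Fourier coefficients first: a_7 = -440/2401 + 8·π^2/49, b_7 = 428/343 - 6·π^2/7.
Then c_7 = (a_7 − i·b_7)/2 = -220/2401 + 4·π^2/49 - 214·i/343 + 3·i·π^2/7.

Final answer: -220/2401 + 4·π^2/49 - 214·i/343 + 3·i·π^2/7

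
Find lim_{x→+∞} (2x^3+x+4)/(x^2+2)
This is an ∞/∞ indeterminate form as x → +∞.
Divide numerator and denominator by x^3 and let the lower-order terms vanish; the numerator's degree 3 exceeds the denominator's degree 2, so the quotient diverges.
Limit = ∞.

Final answer: ∞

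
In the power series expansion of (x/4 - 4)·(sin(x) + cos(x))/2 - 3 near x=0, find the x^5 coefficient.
Expand to order 5: (x/4 - 4)·(sin(x) + cos(x))/2 - 3 = -11·x^5/960 - 5·x^4/48 + 13·x^3/48 + 9·x^2/8 - 15·x/8 - 5 + O(x^6).
The coefficient of x^5 is -11/960.

Final answer: -11/960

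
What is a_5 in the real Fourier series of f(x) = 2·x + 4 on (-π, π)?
a_5 = (1/π) ∫_{-π}^{π} f(x)·cos(5x) dx.
Evaluate the integral (use parity and integration by parts as needed): a_5 = 0.

Final answer: 0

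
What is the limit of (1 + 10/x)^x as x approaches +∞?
As x → +∞: this is the defining limit (1 + 10/x)^x → e^10.
Limit = e^(10).

Final answer: e^(10)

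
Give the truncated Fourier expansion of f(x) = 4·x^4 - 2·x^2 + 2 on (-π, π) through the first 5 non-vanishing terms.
(200 - 32·π^2)·cos(x) + (-14 + 8·π^2)·cos(2·x) + (88/27 - 32·π^2/9)·cos(3·x) + (-5/4 + 2·π^2)·cos(4·x) - 2·π^2/3 + 2 + 4·π^4/5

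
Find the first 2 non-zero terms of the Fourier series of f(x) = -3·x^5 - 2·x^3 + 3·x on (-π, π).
(-690 - 6·π^4 + 116·π^2)·sin(x) + (-13·π^2 + 33/2 + 3·π^4)·sin(2·x)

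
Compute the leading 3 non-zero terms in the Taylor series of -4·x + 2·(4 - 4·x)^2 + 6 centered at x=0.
32·x^2 - 68·x + 38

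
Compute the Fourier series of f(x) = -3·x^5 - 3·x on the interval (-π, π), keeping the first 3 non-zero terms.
(-726 - 6·π^4 + 120·π^2)·sin(x) + (-15·π^2 + 51/2 + 3·π^4)·sin(2·x) + (-2·π^4 - 134/27 + 40·π^2/9)·sin(3·x)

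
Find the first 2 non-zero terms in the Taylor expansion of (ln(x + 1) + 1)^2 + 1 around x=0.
2·x + 2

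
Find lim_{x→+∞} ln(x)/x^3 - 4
The quotient is an ∞/∞ indeterminate form as x → +∞.
The polynomial denominator x^3 dominates the logarithmic numerator (any positive power of x ≫ ln(x) as x → ∞), so the quotient → 0.
Adding the constant: 0 - 4 = -4. Limit = -4.

Final answer: -4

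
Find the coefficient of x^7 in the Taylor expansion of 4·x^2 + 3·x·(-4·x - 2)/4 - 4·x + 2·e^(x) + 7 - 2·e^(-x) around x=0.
Expand to order 7: 4·x^2 + 3·x·(-4·x - 2)/4 - 4·x + 2·e^(x) + 7 - 2·e^(-x) = x^7/1260 + x^5/30 + 2·x^3/3 + x^2 - 3·x/2 + 7 + O(x^8).
The coefficient of x^7 is 1/1260.

Final answer: 1/1260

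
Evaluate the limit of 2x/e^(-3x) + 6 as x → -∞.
The quotient is an ∞/∞ indeterminate form as x → -∞.
Compare growth rates of the dominant terms (exponentials ≫ polynomials ≫ logarithms), or apply L'Hôpital's rule; the quotient → 0.
Adding the constant: 0 + 6 = 6. Limit = 6.

Final answer: 6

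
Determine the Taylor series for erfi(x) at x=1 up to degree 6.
erfi(1) + 2·e·(x - 1)/√(π) + 2·e·(x - 1)^2/√(π) + 2·e·(x - 1)^3/√(π) + 5·e·(x - 1)^4/(3·√(π)) + 19·e·(x - 1)^5/(15·√(π)) + 13·e·(x - 1)^6/(15·√(π))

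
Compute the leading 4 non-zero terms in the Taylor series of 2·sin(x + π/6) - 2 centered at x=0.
-√(3)·x^3/6 - x^2/2 + √(3)·x - 1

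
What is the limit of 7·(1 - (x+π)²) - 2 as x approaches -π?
Direct substitution at x = -π gives 5.

Final answer: 5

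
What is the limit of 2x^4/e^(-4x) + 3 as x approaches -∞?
The quotient is an ∞/∞ indeterminate form as x → -∞.
Compare growth rates of the dominant terms (exponentials ≫ polynomials ≫ logarithms), or apply L'Hôpital's rule; the quotient → 0.
Adding the constant: 0 + 3 = 3. Limit = 3.

Final answer: 3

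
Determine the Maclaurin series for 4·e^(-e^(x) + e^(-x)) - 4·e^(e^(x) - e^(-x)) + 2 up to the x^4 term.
-40·x^3/3 - 16·x + 2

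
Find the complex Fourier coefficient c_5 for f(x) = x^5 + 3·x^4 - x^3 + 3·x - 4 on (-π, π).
Compute the real Fourier coefficients first: a_5 = 144/625 - 24·π^2/25, b_5 = -18·π^2/25 + 858/625 + 2·π^4/5.
Then c_5 = (a_5 − i·b_5)/2 = -12·π^2/25 + 72/625 - i·π^4/5 - 429·i/625 + 9·i·π^2/25.

Final answer: -12·π^2/25 + 72/625 - i·π^4/5 - 429·i/625 + 9·i·π^2/25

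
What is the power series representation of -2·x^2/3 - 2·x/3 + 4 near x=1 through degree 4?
8/3 - 2·(x - 1) - 2·(x - 1)^2/3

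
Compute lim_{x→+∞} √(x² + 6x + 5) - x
This is an ∞ − ∞ indeterminate form.
Multiply and divide by the conjugate √(x²+6x + 5) + x; the x² terms cancel, leaving (6x + 5)/(√(x²+6x + 5)+x) → 6/2 = 3.
Limit = 3.

Final answer: 3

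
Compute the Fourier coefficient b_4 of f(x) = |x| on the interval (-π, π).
b_4 = (1/π) ∫_{-π}^{π} f(x)·sin(4x) dx.
Evaluate the integral (use parity and integration by parts as needed): b_4 = 0.

Final answer: 0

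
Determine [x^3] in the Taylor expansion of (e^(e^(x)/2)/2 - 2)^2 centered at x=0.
Expand to order 3: (e^(e^(x)/2)/2 - 2)^2 = x^3·(-2 + e^(1/2)/2)^2·(11·e^(1/2)/(48·(-2 + e^(1/2)/2)) + 3·e/(32·(-2 + e^(1/2)/2)^2)) + x^2·(-2 + e^(1/2)/2)^2·(3·e^(1/2)/(8·(-2 + e^(1/2)/2)) + e/(16·(-2 + e^(1/2)/2)^2)) + x·(-2 + e^(1/2)/2)·e^(1/2)/2 + (-2 + e^(1/2)/2)^2 + O(x^4).
The coefficient of x^3 is (-2 + e^(1/2)/2)^2·(11·e^(1/2)/(48·(-2 + e^(1/2)/2)) + 3·e/(32·(-2 + e^(1/2)/2)^2)).

Final answer: (-2 + e^(1/2)/2)^2·(11·e^(1/2)/(48·(-2 + e^(1/2)/2)) + 3·e/(32·(-2 + e^(1/2)/2)^2))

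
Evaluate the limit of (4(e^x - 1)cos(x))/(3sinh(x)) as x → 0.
Both numerator and denominator → 0 as x → 0; this is a 0/0 indeterminate form.
Expand each to leading order near x = 0: numerator ~ 4·x, denominator ~ 3·x.
The limit of the ratio is 4/3.

Final answer: 4/3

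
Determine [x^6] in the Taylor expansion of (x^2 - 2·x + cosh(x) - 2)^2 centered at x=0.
Expand to order 6: (x^2 - 2·x + cosh(x) - 2)^2 = 11·x^6/90 - x^5/6 + 13·x^4/6 - 6·x^3 + x^2 + 4·x + 1 + O(x^7).
The coefficient of x^6 is 11/90.

Final answer: 11/90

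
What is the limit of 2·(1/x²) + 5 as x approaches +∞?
Evaluate the dominant behaviour as x → +∞; each term tends to a finite value or vanishes.
Limit = 5.

Final answer: 5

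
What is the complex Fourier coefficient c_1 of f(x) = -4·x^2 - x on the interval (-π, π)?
Compute the real Fourier coefficients first: a_1 = 16, b_1 = -2.
Then c_1 = (a_1 − i·b_1)/2 = 8 + i.

Final answer: 8 + i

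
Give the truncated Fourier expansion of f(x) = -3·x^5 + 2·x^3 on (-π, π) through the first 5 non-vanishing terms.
(-744 - 6·π^4 + 124·π^2)·sin(x) + (-17·π^2 + 51/2 + 3·π^4)·sin(2·x) + (-2·π^4 - 104/27 + 52·π^2/9)·sin(3·x) + (-23·π^2/8 + 69/64 + 3·π^4/2)·sin(4·x) + (-6·π^4/5 - 264/625 + 44·π^2/25)·sin(5·x)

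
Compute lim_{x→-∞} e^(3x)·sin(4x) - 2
Evaluate the dominant behaviour as x → -∞; each term tends to a finite value or vanishes.
Limit = -2.

Final answer: -2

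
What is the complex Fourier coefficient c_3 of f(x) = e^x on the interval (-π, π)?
Compute the real Fourier coefficients first: a_3 = (1 - e^(2·π))·e^(-π)/(10·π), b_3 = (-3 + 3·e^(2·π))·e^(-π)/(10·π).
Then c_3 = (a_3 − i·b_3)/2 = -e^(π)/(20·π) + e^(-π)/(20·π) - 3·i·e^(π)/(20·π) + 3·i·e^(-π)/(20·π).

Final answer: -e^(π)/(20·π) + e^(-π)/(20·π) - 3·i·e^(π)/(20·π) + 3·i·e^(-π)/(20·π)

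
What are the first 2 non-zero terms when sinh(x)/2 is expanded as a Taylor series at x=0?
x^3/12 + x/2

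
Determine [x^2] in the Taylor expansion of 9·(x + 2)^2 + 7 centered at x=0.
Expand to order 2: 9·(x + 2)^2 + 7 = 9·x^2 + 36·x + 43 + O(x^3).
The coefficient of x^2 is 9.

Final answer: 9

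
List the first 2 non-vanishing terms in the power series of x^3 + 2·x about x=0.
x^3 + 2·x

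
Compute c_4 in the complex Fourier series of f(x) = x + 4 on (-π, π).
Compute the real Fourier coefficients first: a_4 = 0, b_4 = -1/2.
Then c_4 = (a_4 − i·b_4)/2 = i/4.

Final answer: i/4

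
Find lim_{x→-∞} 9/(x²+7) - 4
Evaluate the dominant behaviour as x → -∞; each term tends to a finite value or vanishes.
Limit = -4.

Final answer: -4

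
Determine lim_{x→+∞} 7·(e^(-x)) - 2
Evaluate the dominant behaviour as x → +∞; each term tends to a finite value or vanishes.
Limit = -2.

Final answer: -2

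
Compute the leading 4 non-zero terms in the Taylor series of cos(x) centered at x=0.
-x^6/720 + x^4/24 - x^2/2 + 1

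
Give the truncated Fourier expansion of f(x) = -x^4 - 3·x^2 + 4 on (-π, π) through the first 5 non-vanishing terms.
(-36 + 8·π^2)·cos(x) - 2·π^2·cos(2·x) + (20/27 + 8·π^2/9)·cos(3·x) + (-π^2/2 - 9/16)·cos(4·x) - π^4/5 - π^2 + 4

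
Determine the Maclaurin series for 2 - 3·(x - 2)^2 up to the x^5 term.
-3·x^2 + 12·x - 10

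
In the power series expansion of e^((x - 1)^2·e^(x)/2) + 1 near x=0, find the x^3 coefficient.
Expand to order 3: e^((x - 1)^2·e^(x)/2) + 1 = 3·x^3·e^(1/2)/16 - x^2·e^(1/2)/8 - x·e^(1/2)/2 + 1 + e^(1/2) + O(x^4).
The coefficient of x^3 is 3·e^(1/2)/16.

Final answer: 3·e^(1/2)/16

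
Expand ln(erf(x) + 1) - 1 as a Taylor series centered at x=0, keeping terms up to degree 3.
x^3·(8 - 2·π)/(3·π^(3/2)) - 2·x^2/π + 2·x/√(π) - 1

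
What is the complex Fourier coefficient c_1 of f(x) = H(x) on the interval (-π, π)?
Compute the real Fourier coefficients first: a_1 = 0, b_1 = 2/π.
Then c_1 = (a_1 − i·b_1)/2 = -i/π.

Final answer: -i/π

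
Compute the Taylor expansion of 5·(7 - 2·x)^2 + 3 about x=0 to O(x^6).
20·x^2 - 140·x + 248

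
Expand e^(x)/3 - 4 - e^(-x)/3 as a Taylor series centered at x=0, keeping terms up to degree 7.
x^7/7560 + x^5/180 + x^3/9 + 2·x/3 - 4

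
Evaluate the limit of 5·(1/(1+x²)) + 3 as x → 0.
Direct substitution at x = 0 gives 8.

Final answer: 8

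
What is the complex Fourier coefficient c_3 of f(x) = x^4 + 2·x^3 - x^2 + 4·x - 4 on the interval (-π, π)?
Compute the real Fourier coefficients first: a_3 = 28/27 - 8·π^2/9, b_3 = 16/9 + 4·π^2/3.
Then c_3 = (a_3 − i·b_3)/2 = -4·π^2/9 + 14/27 - 2·i·π^2/3 - 8·i/9.

Final answer: -4·π^2/9 + 14/27 - 2·i·π^2/3 - 8·i/9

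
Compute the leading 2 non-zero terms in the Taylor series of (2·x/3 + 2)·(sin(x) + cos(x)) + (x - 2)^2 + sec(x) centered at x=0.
7 - 4·x/3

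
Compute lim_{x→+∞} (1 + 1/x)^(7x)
As x → +∞: write (1 + 1/x)^(7x) = ((1 + 1/x)^x)^7 → (e^1)^7 = e^7.
Limit = e^(7).

Final answer: e^(7)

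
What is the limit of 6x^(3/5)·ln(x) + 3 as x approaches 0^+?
The product is a 0·∞ indeterminate form at x → 0⁺.
Rewrite the product as 6·ln(x) / x^(-3/5) and apply L'Hôpital, or use the standard hierarchy x^(-3/5) ≫ |ln x| as x → 0⁺.
The indeterminate product → 0, so the limit = 3.

Final answer: 3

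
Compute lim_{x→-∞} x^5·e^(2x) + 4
The product is a 0·∞ indeterminate form at x → -∞.
Rewrite the product as x^5 / e^(-2x) (an ∞/∞ form) and apply L'Hôpital, or use the standard hierarchy e^(2|x|) ≫ |x^5| as x → -∞.
The indeterminate product → 0, so the limit = 4.

Final answer: 4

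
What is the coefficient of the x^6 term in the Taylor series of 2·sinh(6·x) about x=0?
Expand to order 6: 2·sinh(6·x) = 648·x^5/5 + 72·x^3 + 12·x + O(x^7).
The coefficient of x^6 is 0.

Final answer: 0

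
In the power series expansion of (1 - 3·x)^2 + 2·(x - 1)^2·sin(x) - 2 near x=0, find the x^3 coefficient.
Expand to order 3: (1 - 3·x)^2 + 2·(x - 1)^2·sin(x) - 2 = 5·x^3/3 + 5·x^2 - 4·x - 1 + O(x^4).
The coefficient of x^3 is 5/3.

Final answer: 5/3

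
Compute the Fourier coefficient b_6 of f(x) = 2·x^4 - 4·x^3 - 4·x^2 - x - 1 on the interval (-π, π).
b_6 = (1/π) ∫_{-π}^{π} f(x)·sin(6x) dx.
Evaluate the integral (use parity and integration by parts as needed): b_6 = 1/9 + 4·π^2/3.

Final answer: 1/9 + 4·π^2/3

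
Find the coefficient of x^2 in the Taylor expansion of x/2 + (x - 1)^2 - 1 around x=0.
Expand to order 2: x/2 + (x - 1)^2 - 1 = x^2 - 3·x/2 + O(x^3).
The coefficient of x^2 is 1.

Final answer: 1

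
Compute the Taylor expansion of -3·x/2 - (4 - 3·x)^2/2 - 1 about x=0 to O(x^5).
-9·x^2/2 + 21·x/2 - 9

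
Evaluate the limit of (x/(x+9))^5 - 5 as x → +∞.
As x → +∞: x/(x+9) = 1/(1 + 9/x) → 1, and the 5th power of a limit-1 base also → 1; with the additive constant, 1 - 5 = -4.
Limit = -4.

Final answer: -4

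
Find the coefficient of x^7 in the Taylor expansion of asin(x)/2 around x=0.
Expand to order 7: asin(x)/2 = 5·x^7/224 + 3·x^5/80 + x^3/12 + x/2 + O(x^8).
The coefficient of x^7 is 5/224.

Final answer: 5/224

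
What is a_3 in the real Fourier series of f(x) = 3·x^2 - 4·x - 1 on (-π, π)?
a_3 = (1/π) ∫_{-π}^{π} f(x)·cos(3x) dx.
Evaluate the integral (use parity and integration by parts as needed): a_3 = -4/3.

Final answer: -4/3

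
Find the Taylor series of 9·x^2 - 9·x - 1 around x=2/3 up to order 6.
-3 + 3·(x - 2/3) + 9·(x - 2/3)^2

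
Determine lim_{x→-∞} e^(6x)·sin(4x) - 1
Evaluate the dominant behaviour as x → -∞; each term tends to a finite value or vanishes.
Limit = -1.

Final answer: -1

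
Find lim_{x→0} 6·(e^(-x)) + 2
Direct substitution at x = 0 gives 8.

Final answer: 8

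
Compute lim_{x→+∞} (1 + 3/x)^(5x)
As x → +∞: write (1 + 3/x)^(5x) = ((1 + 3/x)^x)^5 → (e^3)^5 = e^15.
Limit = e^(15).

Final answer: e^(15)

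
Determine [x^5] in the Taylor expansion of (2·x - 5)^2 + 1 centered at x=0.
Expand to order 5: (2·x - 5)^2 + 1 = 4·x^2 - 20·x + 26 + O(x^6).
The coefficient of x^5 is 0.

Final answer: 0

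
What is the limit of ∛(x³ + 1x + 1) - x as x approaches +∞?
This is an ∞ − ∞ indeterminate form.
Multiply by (A² + AB + B²)/(A² + AB + B²) where A = ∛(x³+1x + 1), B = x to use A³ − B³ = (A−B)(A²+AB+B²); the x³ terms cancel, leaving (1x + 1)/(A²+AB+B²) with denominator ~ 3x², so the limit is 0.
Limit = 0.

Final answer: 0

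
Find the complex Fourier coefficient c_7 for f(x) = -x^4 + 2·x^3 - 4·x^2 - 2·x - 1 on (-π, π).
Compute the real Fourier coefficients first: a_7 = 736/2401 + 8·π^2/49, b_7 = -220/343 + 4·π^2/7.
Then c_7 = (a_7 − i·b_7)/2 = 368/2401 + 4·π^2/49 - 2·i·π^2/7 + 110·i/343.

Final answer: 368/2401 + 4·π^2/49 - 2·i·π^2/7 + 110·i/343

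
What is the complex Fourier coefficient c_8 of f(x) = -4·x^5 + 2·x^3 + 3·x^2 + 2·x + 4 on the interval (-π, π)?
Compute the real Fourier coefficients first: a_8 = 3/16, b_8 = -13·π^2/16 - 217/512 + π^4.
Then c_8 = (a_8 − i·b_8)/2 = 3/32 - i·π^4/2 + 217·i/1024 + 13·i·π^2/32.

Final answer: 3/32 - i·π^4/2 + 217·i/1024 + 13·i·π^2/32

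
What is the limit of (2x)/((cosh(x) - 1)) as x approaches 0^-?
Both numerator and denominator → 0 as x → 0^-; this is a 0/0 indeterminate form.
Expand each to leading order near x = 0: numerator ~ 2·x, denominator ~ x^2/2.
The limit of the ratio is -∞.

Final answer: -∞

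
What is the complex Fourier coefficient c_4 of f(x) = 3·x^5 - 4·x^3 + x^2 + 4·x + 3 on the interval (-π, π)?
Compute the real Fourier coefficients first: a_4 = 1/4, b_4 = -3·π^4/2 - 221/64 + 31·π^2/8.
Then c_4 = (a_4 − i·b_4)/2 = 1/8 - 31·i·π^2/16 + 221·i/128 + 3·i·π^4/4.

Final answer: 1/8 - 31·i·π^2/16 + 221·i/128 + 3·i·π^4/4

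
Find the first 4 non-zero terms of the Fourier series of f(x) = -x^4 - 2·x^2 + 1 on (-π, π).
(-40 + 8·π^2)·cos(x) + (1 - 2·π^2)·cos(2·x) + (8/27 + 8·π^2/9)·cos(3·x) - π^4/5 - 2·π^2/3 + 1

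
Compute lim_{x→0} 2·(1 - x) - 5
Direct substitution at x = 0 gives -3.

Final answer: -3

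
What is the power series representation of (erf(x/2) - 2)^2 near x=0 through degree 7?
x^7/(672·√(π)) + 7·x^6/(360·π) - x^5/(40·√(π)) - x^4/(6·π) + x^3/(3·√(π)) + x^2/π - 4·x/√(π) + 4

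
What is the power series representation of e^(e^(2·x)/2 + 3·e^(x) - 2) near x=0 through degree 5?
7433·x^5·e^(3/2)/120 + 467·x^4·e^(3/2)/12 + 131·x^3·e^(3/2)/6 + 21·x^2·e^(3/2)/2 + 4·x·e^(3/2) + e^(3/2)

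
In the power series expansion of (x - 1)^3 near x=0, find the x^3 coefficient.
Expand to order 3: (x - 1)^3 = x^3 - 3·x^2 + 3·x - 1 + O(x^4).
The coefficient of x^3 is 1.

Final answer: 1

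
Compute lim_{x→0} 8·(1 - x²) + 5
Direct substitution at x = 0 gives 13.

Final answer: 13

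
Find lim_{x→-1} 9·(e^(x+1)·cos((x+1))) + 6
Direct substitution at x = -1 gives 15.

Final answer: 15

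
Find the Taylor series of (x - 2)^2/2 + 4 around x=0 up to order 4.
x^2/2 - 2·x + 6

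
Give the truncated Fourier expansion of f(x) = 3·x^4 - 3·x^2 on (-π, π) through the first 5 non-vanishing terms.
(156 - 24·π^2)·cos(x) + (-12 + 6·π^2)·cos(2·x) + (28/9 - 8·π^2/3)·cos(3·x) + (-21/16 + 3·π^2/2)·cos(4·x) - π^2 + 3·π^4/5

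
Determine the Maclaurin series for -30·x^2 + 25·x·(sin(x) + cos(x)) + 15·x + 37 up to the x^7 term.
-5·x^7/144 + 5·x^6/24 + 25·x^5/24 - 25·x^4/6 - 25·x^3/2 - 5·x^2 + 40·x + 37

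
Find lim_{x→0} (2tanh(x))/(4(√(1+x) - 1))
Both numerator and denominator → 0 as x → 0; this is a 0/0 indeterminate form.
Expand each to leading order near x = 0: numerator ~ 2·x, denominator ~ 2·x.
The limit of the ratio is 1.

Final answer: 1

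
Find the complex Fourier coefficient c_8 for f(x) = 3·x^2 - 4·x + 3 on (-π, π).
Compute the real Fourier coefficients first: a_8 = 3/16, b_8 = 1.
Then c_8 = (a_8 − i·b_8)/2 = 3/32 - i/2.

Final answer: 3/32 - i/2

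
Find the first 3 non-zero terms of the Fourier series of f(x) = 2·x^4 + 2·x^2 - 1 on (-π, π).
(88 - 16·π^2)·cos(x) + (-4 + 4·π^2)·cos(2·x) - 1 + 2·π^2/3 + 2·π^4/5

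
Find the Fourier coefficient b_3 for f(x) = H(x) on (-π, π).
b_3 = (1/π) ∫_{-π}^{π} f(x)·sin(3x) dx.
Evaluate the integral (use parity and integration by parts as needed): b_3 = 2/(3·π).

Final answer: 2/(3·π)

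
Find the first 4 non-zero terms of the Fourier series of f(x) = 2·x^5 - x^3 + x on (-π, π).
(-82·π^2 + 4·π^4 + 494)·sin(x) + (-2·π^4 - 35/2 + 11·π^2)·sin(2·x) + (-98·π^2/27 + 250/81 + 4·π^4/3)·sin(3·x) + (-π^4 - 37/32 + 7·π^2/4)·sin(4·x)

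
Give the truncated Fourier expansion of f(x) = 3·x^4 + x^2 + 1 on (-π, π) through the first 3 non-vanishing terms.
(140 - 24·π^2)·cos(x) + (-8 + 6·π^2)·cos(2·x) + 1 + π^2/3 + 3·π^4/5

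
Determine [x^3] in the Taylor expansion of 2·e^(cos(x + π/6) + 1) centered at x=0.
Expand to order 3: 2·e^(cos(x + π/6) + 1) = x^3·(e^(√(3)/2 + 1)/8 + √(3)·e^(√(3)/2 + 1)/4) + x^2·(-√(3)·e^(√(3)/2 + 1)/2 + e^(√(3)/2 + 1)/4) - x·e^(√(3)/2 + 1) + 2·e^(√(3)/2 + 1) + O(x^4).
The coefficient of x^3 is e^(√(3)/2 + 1)/8 + √(3)·e^(√(3)/2 + 1)/4.

Final answer: e^(√(3)/2 + 1)/8 + √(3)·e^(√(3)/2 + 1)/4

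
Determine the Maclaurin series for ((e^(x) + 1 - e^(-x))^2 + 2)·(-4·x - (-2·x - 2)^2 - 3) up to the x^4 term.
-100·x^4/3 - 206·x^3/3 - 88·x^2 - 64·x - 21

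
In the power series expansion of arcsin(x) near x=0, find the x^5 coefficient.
Expand to order 5: arcsin(x) = 3·x^5/40 + x^3/6 + x + O(x^6).
The coefficient of x^5 is 3/40.

Final answer: 3/40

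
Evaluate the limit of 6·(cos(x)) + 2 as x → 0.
Direct substitution at x = 0 gives 8.

Final answer: 8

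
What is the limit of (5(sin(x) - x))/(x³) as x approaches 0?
Both numerator and denominator → 0 as x → 0; this is a 0/0 indeterminate form.
Expand each to leading order near x = 0: numerator ~ -5·x^3/6, denominator ~ x^3.
The limit of the ratio is -5/6.

Final answer: -5/6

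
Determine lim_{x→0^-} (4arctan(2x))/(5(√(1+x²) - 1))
Both numerator and denominator → 0 as x → 0^-; this is a 0/0 indeterminate form.
Expand each to leading order near x = 0: numerator ~ 8·x, denominator ~ 5·x^2/2.
The limit of the ratio is -∞.

Final answer: -∞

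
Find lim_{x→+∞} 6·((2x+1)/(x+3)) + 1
Evaluate the dominant behaviour as x → +∞; each term tends to a finite value or vanishes.
Limit = 13.

Final answer: 13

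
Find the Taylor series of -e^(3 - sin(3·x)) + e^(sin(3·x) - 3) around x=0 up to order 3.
x^2·(-9·e^(3)/2 + 9·e^(-3)/2) + x·(3·e^(-3) + 3·e^(3)) - e^(3) + e^(-3)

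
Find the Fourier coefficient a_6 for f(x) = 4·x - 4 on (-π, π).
a_6 = (1/π) ∫_{-π}^{π} f(x)·cos(6x) dx.
Evaluate the integral (use parity and integration by parts as needed): a_6 = 0.

Final answer: 0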